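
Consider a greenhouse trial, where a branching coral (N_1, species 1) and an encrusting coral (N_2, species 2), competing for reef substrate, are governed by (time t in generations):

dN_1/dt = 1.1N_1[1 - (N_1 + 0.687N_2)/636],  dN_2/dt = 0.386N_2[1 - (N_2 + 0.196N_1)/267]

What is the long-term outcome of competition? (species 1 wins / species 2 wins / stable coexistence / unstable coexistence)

Compare the nullcline intercepts: K1/α12 = 636/0.687 = 926 > K2 = 267; K2/α21 = 267/0.196 = 1360 > K1 = 636.
Since both inequalities hold, each species can invade when rare, so the interior equilibrium is stable.

stable coexistence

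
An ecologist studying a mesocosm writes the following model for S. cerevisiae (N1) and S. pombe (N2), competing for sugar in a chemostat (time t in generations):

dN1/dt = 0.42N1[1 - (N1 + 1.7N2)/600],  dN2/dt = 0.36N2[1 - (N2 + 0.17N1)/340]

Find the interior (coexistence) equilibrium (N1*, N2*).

Setting both brackets to zero gives the nullclines N1 + 1.7N2 = 600 and 0.17N1 + N2 = 340.
Substituting N2 = 340 - 0.17N1 into the first: N1(1 - 1.7·0.17) = 600 - 1.7·340.
So N1* = 22/0.711 = 30.9, and then N2* = 340 - 0.17·30.9 = 335.

N1* ≈ 30.9, N2* ≈ 335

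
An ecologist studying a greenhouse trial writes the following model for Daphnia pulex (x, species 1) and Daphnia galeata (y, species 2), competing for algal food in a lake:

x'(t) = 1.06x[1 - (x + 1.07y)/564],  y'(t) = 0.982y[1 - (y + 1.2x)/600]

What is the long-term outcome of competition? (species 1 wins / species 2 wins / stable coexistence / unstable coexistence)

Compare the nullcline intercepts: K1/α12 = 564/1.07 = 527 < K2 = 600; K2/α21 = 600/1.2 = 500 < K1 = 564.
Since both are reversed, neither can invade when rare; the interior point is a saddle.

unstable coexistence (outcome depends on initial conditions)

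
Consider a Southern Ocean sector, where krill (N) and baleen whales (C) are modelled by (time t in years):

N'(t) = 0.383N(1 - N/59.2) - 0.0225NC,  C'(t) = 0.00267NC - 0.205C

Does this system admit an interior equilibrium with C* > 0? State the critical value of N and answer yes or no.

Threshold N = 76.8; K < 76.8, so no, the predator goes extinct.

The predator equation gives dC/dt > 0 only when N > 0.205/0.00267 = 76.8.
Without the predator, N → K = 59.2. Since 59.2 < 76.8, the predator cannot invade.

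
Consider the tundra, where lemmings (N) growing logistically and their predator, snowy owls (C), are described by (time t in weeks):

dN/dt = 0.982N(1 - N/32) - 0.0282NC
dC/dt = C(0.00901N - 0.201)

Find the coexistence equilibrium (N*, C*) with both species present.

N* ≈ 22.3, C* ≈ 10.5

From dC/dt = 0 with C > 0: 0.00901N* = 0.201, so N* = 22.3.
Substitute into dN/dt = 0: 0.982(1 - 22.3/32) = 0.0282C*.
The bracket is 0.303, giving C* = 0.297/0.0282 = 10.5.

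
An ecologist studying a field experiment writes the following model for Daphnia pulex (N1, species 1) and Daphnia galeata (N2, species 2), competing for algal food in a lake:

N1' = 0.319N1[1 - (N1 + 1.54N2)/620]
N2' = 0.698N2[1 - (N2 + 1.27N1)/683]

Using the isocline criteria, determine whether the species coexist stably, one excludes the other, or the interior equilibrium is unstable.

Compare the nullcline intercepts: K1/α12 = 620/1.54 = 403 < K2 = 683; K2/α21 = 683/1.27 = 538 < K1 = 620.
Since both are reversed, neither can invade when rare; the interior point is a saddle.

unstable coexistence (outcome depends on initial conditions)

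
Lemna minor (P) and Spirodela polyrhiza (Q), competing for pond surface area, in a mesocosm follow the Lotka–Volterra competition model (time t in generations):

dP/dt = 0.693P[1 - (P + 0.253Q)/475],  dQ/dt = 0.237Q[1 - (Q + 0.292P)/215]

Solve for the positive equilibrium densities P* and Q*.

Setting both brackets to zero gives the nullclines P + 0.253Q = 475 and 0.292P + Q = 215.
Substituting Q = 215 - 0.292P into the first: P(1 - 0.253·0.292) = 475 - 0.253·215.
So P* = 421/0.926 = 454, and then Q* = 215 - 0.292·454 = 82.4.

P* ≈ 454, Q* ≈ 82.4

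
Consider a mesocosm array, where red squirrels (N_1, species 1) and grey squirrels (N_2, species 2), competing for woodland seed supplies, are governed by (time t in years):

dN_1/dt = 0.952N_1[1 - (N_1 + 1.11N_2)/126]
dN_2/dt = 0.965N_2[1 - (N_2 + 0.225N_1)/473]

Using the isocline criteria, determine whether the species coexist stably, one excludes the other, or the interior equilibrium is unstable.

Compare the nullcline intercepts: K1/α12 = 126/1.11 = 114 < K2 = 473; K2/α21 = 473/0.225 = 2100 > K1 = 126.
Since the inequalities point opposite ways, species 2 can invade but species 1 cannot.

species 2 excludes species 1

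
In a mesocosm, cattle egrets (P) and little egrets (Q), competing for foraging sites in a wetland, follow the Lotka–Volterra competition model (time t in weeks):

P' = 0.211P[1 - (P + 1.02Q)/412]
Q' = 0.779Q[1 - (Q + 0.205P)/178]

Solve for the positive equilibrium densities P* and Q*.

P* ≈ 291, Q* ≈ 118

Setting both brackets to zero gives the nullclines P + 1.02Q = 412 and 0.205P + Q = 178.
Substituting Q = 178 - 0.205P into the first: P(1 - 1.02·0.205) = 412 - 1.02·178.
So P* = 230/0.791 = 291, and then Q* = 178 - 0.205·291 = 118.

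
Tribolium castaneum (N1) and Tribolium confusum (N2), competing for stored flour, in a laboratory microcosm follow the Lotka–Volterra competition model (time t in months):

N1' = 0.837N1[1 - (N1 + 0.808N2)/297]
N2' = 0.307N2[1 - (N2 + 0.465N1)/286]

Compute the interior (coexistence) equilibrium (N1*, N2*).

N1* ≈ 106, N2* ≈ 237

Setting both brackets to zero gives the nullclines N1 + 0.808N2 = 297 and 0.465N1 + N2 = 286.
Substituting N2 = 286 - 0.465N1 into the first: N1(1 - 0.808·0.465) = 297 - 0.808·286.
So N1* = 65.9/0.624 = 106, and then N2* = 286 - 0.465·106 = 237.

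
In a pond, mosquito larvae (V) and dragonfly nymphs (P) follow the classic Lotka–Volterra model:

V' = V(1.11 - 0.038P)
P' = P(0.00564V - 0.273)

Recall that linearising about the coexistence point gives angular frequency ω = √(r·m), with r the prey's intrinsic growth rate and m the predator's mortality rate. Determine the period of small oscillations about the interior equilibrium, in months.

Here r = 1.11 and m = 0.273, so r·m = 0.303.
ω = √0.303 = 0.55 per month, hence T = 2π/ω ≈ 11.4 months.

T ≈ 11.4 months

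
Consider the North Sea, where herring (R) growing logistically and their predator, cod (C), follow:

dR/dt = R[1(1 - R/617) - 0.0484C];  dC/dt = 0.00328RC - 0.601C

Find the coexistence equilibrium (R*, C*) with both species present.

R* ≈ 183, C* ≈ 14.5

From dC/dt = 0 with C > 0: 0.00328R* = 0.601, so R* = 183.
Substitute into dR/dt = 0: 1(1 - 183/617) = 0.0484C*.
The bracket is 0.703, giving C* = 0.703/0.0484 = 14.5.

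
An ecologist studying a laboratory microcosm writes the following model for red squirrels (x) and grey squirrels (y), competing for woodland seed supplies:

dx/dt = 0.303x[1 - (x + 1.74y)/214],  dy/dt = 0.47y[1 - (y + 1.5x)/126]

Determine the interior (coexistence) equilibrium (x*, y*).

x* ≈ 3.25, y* ≈ 121

Setting both brackets to zero gives the nullclines x + 1.74y = 214 and 1.5x + y = 126.
Substituting y = 126 - 1.5x into the first: x(1 - 1.74·1.5) = 214 - 1.74·126.
So x* = -5.24/-1.61 = 3.25, and then y* = 126 - 1.5·3.25 = 121.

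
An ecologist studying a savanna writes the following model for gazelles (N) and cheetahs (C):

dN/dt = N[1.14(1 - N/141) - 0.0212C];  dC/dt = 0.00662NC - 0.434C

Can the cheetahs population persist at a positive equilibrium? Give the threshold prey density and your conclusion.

The predator equation gives dC/dt > 0 only when N > 0.434/0.00662 = 65.6.
Without the predator, N → K = 141. Since 141 > 65.6, the predator can invade and persist.

Threshold N = 65.6; K > 65.6, so yes, the predator persists.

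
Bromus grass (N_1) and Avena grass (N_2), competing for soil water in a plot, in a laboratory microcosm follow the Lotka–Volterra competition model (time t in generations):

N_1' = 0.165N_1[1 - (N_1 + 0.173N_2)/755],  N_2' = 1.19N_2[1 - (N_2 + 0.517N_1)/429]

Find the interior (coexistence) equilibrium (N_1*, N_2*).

N_1* ≈ 748, N_2* ≈ 42.5

Setting both brackets to zero gives the nullclines N_1 + 0.173N_2 = 755 and 0.517N_1 + N_2 = 429.
Substituting N_2 = 429 - 0.517N_1 into the first: N_1(1 - 0.173·0.517) = 755 - 0.173·429.
So N_1* = 681/0.911 = 748, and then N_2* = 429 - 0.517·748 = 42.5.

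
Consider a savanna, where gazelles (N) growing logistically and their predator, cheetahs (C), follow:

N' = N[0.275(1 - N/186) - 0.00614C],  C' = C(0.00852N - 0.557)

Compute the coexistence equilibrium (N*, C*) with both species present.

From dC/dt = 0 with C > 0: 0.00852N* = 0.557, so N* = 65.4.
Substitute into dN/dt = 0: 0.275(1 - 65.4/186) = 0.00614C*.
The bracket is 0.649, giving C* = 0.178/0.00614 = 29.

N* ≈ 65.4, C* ≈ 29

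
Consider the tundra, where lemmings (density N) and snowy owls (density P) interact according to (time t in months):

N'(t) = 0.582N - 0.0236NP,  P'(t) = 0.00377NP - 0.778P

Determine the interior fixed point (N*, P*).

N* ≈ 206, P* ≈ 24.7

Set dP/dt = 0 with P > 0: 0.00377N - 0.778 = 0, so N* = 0.778/0.00377 = 206.
Set dN/dt = 0 with N > 0: 0.582 - 0.0236P = 0, so P* = 0.582/0.0236 = 24.7.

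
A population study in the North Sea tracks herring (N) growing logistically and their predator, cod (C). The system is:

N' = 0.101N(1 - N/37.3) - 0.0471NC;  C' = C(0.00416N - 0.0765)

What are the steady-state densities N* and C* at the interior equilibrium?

N* ≈ 18.4, C* ≈ 1.09

From dC/dt = 0 with C > 0: 0.00416N* = 0.0765, so N* = 18.4.
Substitute into dN/dt = 0: 0.101(1 - 18.4/37.3) = 0.0471C*.
The bracket is 0.507, giving C* = 0.0512/0.0471 = 1.09.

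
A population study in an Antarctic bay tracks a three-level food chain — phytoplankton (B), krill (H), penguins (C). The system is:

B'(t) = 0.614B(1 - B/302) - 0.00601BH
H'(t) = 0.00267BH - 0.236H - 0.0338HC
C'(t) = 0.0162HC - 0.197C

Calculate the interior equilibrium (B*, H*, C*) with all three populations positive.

B* ≈ 266, H* ≈ 12.2, C* ≈ 14

From dC/dt = 0: 0.0162H* = 0.197, so H* = 12.2.
From dB/dt = 0: 0.614(1 - B*/302) = 0.00601·12.2, giving B* = 302·(1 - 0.119) = 266.
From dH/dt = 0: 0.00267·266 - 0.236 = 0.0338C*, so C* = 0.474/0.0338 = 14.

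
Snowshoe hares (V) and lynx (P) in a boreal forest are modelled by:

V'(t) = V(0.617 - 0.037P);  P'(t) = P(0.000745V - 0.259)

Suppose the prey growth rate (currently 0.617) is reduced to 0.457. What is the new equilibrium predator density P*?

P* ≈ 12.4

At the interior fixed point, setting dV/dt = 0 with V > 0 fixes P* = (prey growth rate)/(VP coefficient) — independent of the other coefficients.
With the change, P* = 0.457/0.037 = 12.4; it falls from 16.7.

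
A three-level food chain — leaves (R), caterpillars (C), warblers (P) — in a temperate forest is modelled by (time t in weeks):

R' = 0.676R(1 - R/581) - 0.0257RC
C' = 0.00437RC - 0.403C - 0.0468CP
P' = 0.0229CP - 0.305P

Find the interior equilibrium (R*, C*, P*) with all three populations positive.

From dP/dt = 0: 0.0229C* = 0.305, so C* = 13.3.
From dR/dt = 0: 0.676(1 - R*/581) = 0.0257·13.3, giving R* = 581·(1 - 0.506) = 287.
From dC/dt = 0: 0.00437·287 - 0.403 = 0.0468P*, so P* = 0.85/0.0468 = 18.2.

R* ≈ 287, C* ≈ 13.3, P* ≈ 18.2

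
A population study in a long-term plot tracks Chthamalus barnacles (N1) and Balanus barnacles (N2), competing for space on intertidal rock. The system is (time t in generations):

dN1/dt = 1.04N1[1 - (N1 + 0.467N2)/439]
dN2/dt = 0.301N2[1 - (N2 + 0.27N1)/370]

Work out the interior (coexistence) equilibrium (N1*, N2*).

N1* ≈ 305, N2* ≈ 288

Setting both brackets to zero gives the nullclines N1 + 0.467N2 = 439 and 0.27N1 + N2 = 370.
Substituting N2 = 370 - 0.27N1 into the first: N1(1 - 0.467·0.27) = 439 - 0.467·370.
So N1* = 266/0.874 = 305, and then N2* = 370 - 0.27·305 = 288.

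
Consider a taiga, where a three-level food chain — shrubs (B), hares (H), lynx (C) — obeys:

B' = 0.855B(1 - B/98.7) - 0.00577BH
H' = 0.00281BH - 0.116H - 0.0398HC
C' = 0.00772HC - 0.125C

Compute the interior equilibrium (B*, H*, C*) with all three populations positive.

B* ≈ 87.9, H* ≈ 16.2, C* ≈ 3.29

From dC/dt = 0: 0.00772H* = 0.125, so H* = 16.2.
From dB/dt = 0: 0.855(1 - B*/98.7) = 0.00577·16.2, giving B* = 98.7·(1 - 0.109) = 87.9.
From dH/dt = 0: 0.00281·87.9 - 0.116 = 0.0398C*, so C* = 0.131/0.0398 = 3.29.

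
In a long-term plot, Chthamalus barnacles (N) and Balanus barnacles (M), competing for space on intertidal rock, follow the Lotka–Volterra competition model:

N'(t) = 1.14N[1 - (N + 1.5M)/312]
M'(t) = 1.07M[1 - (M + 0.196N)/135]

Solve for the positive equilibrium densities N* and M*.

N* ≈ 155, M* ≈ 105

Setting both brackets to zero gives the nullclines N + 1.5M = 312 and 0.196N + M = 135.
Substituting M = 135 - 0.196N into the first: N(1 - 1.5·0.196) = 312 - 1.5·135.
So N* = 110/0.706 = 155, and then M* = 135 - 0.196·155 = 105.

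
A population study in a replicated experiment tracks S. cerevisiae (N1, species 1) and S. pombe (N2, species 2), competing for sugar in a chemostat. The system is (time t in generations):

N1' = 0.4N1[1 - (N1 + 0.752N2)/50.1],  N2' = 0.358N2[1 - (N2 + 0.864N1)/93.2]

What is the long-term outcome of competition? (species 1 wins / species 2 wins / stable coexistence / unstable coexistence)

Compare the nullcline intercepts: K1/α12 = 50.1/0.752 = 66.6 < K2 = 93.2; K2/α21 = 93.2/0.864 = 108 > K1 = 50.1.
Since the inequalities point opposite ways, species 2 can invade but species 1 cannot.

species 2 excludes species 1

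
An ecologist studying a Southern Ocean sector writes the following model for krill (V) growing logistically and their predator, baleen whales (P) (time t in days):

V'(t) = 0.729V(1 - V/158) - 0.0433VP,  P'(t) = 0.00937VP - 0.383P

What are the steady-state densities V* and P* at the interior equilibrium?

From dP/dt = 0 with P > 0: 0.00937V* = 0.383, so V* = 40.9.
Substitute into dV/dt = 0: 0.729(1 - 40.9/158) = 0.0433P*.
The bracket is 0.741, giving P* = 0.54/0.0433 = 12.5.

V* ≈ 40.9, P* ≈ 12.5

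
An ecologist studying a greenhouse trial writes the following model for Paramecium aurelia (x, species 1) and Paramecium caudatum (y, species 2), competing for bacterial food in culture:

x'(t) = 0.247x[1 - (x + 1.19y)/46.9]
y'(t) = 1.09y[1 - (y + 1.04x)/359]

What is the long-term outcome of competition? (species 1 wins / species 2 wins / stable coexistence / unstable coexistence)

species 2 excludes species 1

Compare the nullcline intercepts: K1/α12 = 46.9/1.19 = 39.4 < K2 = 359; K2/α21 = 359/1.04 = 345 > K1 = 46.9.
Since the inequalities point opposite ways, species 2 can invade but species 1 cannot.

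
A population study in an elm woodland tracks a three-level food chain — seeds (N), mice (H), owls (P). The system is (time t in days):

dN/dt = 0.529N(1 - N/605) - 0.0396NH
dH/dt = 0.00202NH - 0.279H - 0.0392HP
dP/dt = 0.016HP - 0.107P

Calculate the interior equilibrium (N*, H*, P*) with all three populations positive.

N* ≈ 302, H* ≈ 6.69, P* ≈ 8.45

From dP/dt = 0: 0.016H* = 0.107, so H* = 6.69.
From dN/dt = 0: 0.529(1 - N*/605) = 0.0396·6.69, giving N* = 605·(1 - 0.501) = 302.
From dH/dt = 0: 0.00202·302 - 0.279 = 0.0392P*, so P* = 0.331/0.0392 = 8.45.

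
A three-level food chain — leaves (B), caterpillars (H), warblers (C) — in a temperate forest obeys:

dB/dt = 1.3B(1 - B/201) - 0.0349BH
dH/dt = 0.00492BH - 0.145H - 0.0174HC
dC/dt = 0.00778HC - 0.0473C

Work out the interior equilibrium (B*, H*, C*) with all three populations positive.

B* ≈ 168, H* ≈ 6.08, C* ≈ 39.2

From dC/dt = 0: 0.00778H* = 0.0473, so H* = 6.08.
From dB/dt = 0: 1.3(1 - B*/201) = 0.0349·6.08, giving B* = 201·(1 - 0.163) = 168.
From dH/dt = 0: 0.00492·168 - 0.145 = 0.0174C*, so C* = 0.683/0.0174 = 39.2.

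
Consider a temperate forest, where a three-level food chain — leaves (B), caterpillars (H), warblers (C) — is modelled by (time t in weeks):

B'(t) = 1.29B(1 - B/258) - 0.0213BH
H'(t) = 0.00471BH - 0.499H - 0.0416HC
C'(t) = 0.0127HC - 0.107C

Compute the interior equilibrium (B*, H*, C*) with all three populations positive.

B* ≈ 222, H* ≈ 8.43, C* ≈ 13.2

From dC/dt = 0: 0.0127H* = 0.107, so H* = 8.43.
From dB/dt = 0: 1.29(1 - B*/258) = 0.0213·8.43, giving B* = 258·(1 - 0.139) = 222.
From dH/dt = 0: 0.00471·222 - 0.499 = 0.0416C*, so C* = 0.547/0.0416 = 13.2.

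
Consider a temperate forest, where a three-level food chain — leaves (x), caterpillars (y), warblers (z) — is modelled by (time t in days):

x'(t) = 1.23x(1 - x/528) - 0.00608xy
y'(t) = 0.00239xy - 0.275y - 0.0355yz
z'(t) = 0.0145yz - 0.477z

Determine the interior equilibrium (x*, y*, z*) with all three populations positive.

From dz/dt = 0: 0.0145y* = 0.477, so y* = 32.9.
From dx/dt = 0: 1.23(1 - x*/528) = 0.00608·32.9, giving x* = 528·(1 - 0.163) = 442.
From dy/dt = 0: 0.00239·442 - 0.275 = 0.0355z*, so z* = 0.782/0.0355 = 22.

x* ≈ 442, y* ≈ 32.9, z* ≈ 22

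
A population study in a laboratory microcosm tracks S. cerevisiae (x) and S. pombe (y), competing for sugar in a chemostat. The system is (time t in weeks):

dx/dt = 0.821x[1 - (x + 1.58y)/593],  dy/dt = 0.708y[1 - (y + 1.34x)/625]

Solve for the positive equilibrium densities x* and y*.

Setting both brackets to zero gives the nullclines x + 1.58y = 593 and 1.34x + y = 625.
Substituting y = 625 - 1.34x into the first: x(1 - 1.58·1.34) = 593 - 1.58·625.
So x* = -394/-1.12 = 353, and then y* = 625 - 1.34·353 = 152.

x* ≈ 353, y* ≈ 152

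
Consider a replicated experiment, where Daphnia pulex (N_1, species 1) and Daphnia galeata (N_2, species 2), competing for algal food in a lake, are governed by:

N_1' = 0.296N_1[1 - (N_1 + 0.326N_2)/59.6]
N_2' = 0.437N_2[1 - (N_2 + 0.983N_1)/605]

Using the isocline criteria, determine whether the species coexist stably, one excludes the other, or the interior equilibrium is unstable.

species 2 excludes species 1

Compare the nullcline intercepts: K1/α12 = 59.6/0.326 = 183 < K2 = 605; K2/α21 = 605/0.983 = 615 > K1 = 59.6.
Since the inequalities point opposite ways, species 2 can invade but species 1 cannot.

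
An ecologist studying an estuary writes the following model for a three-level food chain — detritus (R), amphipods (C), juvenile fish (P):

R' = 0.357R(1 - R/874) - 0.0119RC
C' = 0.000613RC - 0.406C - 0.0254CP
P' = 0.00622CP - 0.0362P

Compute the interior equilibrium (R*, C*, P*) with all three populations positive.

From dP/dt = 0: 0.00622C* = 0.0362, so C* = 5.82.
From dR/dt = 0: 0.357(1 - R*/874) = 0.0119·5.82, giving R* = 874·(1 - 0.194) = 704.
From dC/dt = 0: 0.000613·704 - 0.406 = 0.0254P*, so P* = 0.0258/0.0254 = 1.02.

R* ≈ 704, C* ≈ 5.82, P* ≈ 1.02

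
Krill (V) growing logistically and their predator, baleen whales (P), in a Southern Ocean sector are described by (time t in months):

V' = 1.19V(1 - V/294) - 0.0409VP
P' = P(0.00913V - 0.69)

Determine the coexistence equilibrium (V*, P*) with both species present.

From dP/dt = 0 with P > 0: 0.00913V* = 0.69, so V* = 75.6.
Substitute into dV/dt = 0: 1.19(1 - 75.6/294) = 0.0409P*.
The bracket is 0.743, giving P* = 0.884/0.0409 = 21.6.

V* ≈ 75.6, P* ≈ 21.6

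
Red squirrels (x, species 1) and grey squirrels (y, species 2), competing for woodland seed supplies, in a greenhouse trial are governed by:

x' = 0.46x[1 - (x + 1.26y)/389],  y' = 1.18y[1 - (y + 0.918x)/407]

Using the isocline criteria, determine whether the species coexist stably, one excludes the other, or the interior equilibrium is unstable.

Compare the nullcline intercepts: K1/α12 = 389/1.26 = 309 < K2 = 407; K2/α21 = 407/0.918 = 443 > K1 = 389.
Since the inequalities point opposite ways, species 2 can invade but species 1 cannot.

species 2 excludes species 1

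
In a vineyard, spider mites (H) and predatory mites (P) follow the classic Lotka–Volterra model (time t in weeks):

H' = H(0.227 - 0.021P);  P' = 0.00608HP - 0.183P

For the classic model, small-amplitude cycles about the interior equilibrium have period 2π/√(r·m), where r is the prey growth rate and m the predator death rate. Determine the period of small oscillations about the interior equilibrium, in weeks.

T ≈ 30.8 weeks

Here r = 0.227 and m = 0.183, so r·m = 0.0415.
ω = √0.0415 = 0.204 per week, hence T = 2π/ω ≈ 30.8 weeks.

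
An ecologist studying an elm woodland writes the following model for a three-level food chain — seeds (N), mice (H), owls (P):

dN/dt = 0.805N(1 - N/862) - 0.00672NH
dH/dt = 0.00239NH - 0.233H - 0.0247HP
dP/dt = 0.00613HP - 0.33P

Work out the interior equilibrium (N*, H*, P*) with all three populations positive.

From dP/dt = 0: 0.00613H* = 0.33, so H* = 53.8.
From dN/dt = 0: 0.805(1 - N*/862) = 0.00672·53.8, giving N* = 862·(1 - 0.449) = 475.
From dH/dt = 0: 0.00239·475 - 0.233 = 0.0247P*, so P* = 0.901/0.0247 = 36.5.

N* ≈ 475, H* ≈ 53.8, P* ≈ 36.5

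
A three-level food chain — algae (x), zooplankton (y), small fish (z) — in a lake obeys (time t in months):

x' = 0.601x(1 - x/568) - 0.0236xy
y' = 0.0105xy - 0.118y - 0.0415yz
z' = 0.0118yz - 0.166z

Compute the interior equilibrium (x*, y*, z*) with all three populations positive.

x* ≈ 254, y* ≈ 14.1, z* ≈ 61.5

From dz/dt = 0: 0.0118y* = 0.166, so y* = 14.1.
From dx/dt = 0: 0.601(1 - x*/568) = 0.0236·14.1, giving x* = 568·(1 - 0.552) = 254.
From dy/dt = 0: 0.0105·254 - 0.118 = 0.0415z*, so z* = 2.55/0.0415 = 61.5.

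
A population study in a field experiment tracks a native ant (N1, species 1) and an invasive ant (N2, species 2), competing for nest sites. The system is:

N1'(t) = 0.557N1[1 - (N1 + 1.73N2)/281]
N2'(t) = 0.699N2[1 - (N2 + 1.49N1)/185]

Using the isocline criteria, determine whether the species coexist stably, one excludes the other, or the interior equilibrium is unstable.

Compare the nullcline intercepts: K1/α12 = 281/1.73 = 162 < K2 = 185; K2/α21 = 185/1.49 = 124 < K1 = 281.
Since both are reversed, neither can invade when rare; the interior point is a saddle.

unstable coexistence (outcome depends on initial conditions)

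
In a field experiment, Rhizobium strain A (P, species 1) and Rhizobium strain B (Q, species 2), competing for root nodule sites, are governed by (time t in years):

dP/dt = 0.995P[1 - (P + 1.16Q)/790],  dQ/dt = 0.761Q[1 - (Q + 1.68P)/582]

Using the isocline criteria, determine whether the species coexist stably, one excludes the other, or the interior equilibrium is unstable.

Compare the nullcline intercepts: K1/α12 = 790/1.16 = 681 > K2 = 582; K2/α21 = 582/1.68 = 346 < K1 = 790.
Since the inequalities point opposite ways, species 1 can invade but species 2 cannot.

species 1 excludes species 2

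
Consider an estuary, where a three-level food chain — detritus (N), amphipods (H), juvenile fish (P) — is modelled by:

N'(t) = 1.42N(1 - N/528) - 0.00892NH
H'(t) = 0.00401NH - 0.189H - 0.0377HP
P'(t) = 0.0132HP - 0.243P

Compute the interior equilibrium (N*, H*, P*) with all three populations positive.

From dP/dt = 0: 0.0132H* = 0.243, so H* = 18.4.
From dN/dt = 0: 1.42(1 - N*/528) = 0.00892·18.4, giving N* = 528·(1 - 0.116) = 467.
From dH/dt = 0: 0.00401·467 - 0.189 = 0.0377P*, so P* = 1.68/0.0377 = 44.7.

N* ≈ 467, H* ≈ 18.4, P* ≈ 44.7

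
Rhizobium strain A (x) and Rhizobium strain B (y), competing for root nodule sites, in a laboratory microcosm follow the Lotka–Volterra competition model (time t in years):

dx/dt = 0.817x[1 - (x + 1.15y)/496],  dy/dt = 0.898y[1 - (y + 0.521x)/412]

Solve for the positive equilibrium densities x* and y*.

x* ≈ 55.4, y* ≈ 383

Setting both brackets to zero gives the nullclines x + 1.15y = 496 and 0.521x + y = 412.
Substituting y = 412 - 0.521x into the first: x(1 - 1.15·0.521) = 496 - 1.15·412.
So x* = 22.2/0.401 = 55.4, and then y* = 412 - 0.521·55.4 = 383.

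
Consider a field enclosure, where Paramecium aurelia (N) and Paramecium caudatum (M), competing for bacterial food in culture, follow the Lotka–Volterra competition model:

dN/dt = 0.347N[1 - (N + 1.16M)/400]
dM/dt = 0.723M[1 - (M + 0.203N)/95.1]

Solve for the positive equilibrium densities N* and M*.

N* ≈ 379, M* ≈ 18.2

Setting both brackets to zero gives the nullclines N + 1.16M = 400 and 0.203N + M = 95.1.
Substituting M = 95.1 - 0.203N into the first: N(1 - 1.16·0.203) = 400 - 1.16·95.1.
So N* = 290/0.765 = 379, and then M* = 95.1 - 0.203·379 = 18.2.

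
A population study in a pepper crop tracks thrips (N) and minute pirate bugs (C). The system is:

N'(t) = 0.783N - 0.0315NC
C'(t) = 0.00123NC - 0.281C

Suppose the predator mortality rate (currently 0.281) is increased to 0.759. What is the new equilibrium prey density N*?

At the interior fixed point, setting dC/dt = 0 with C > 0 fixes N* = (predator death rate)/(NC coefficient) — independent of the other coefficients.
With the change, N* = 0.759/0.00123 = 617; it rises from 228.

N* ≈ 617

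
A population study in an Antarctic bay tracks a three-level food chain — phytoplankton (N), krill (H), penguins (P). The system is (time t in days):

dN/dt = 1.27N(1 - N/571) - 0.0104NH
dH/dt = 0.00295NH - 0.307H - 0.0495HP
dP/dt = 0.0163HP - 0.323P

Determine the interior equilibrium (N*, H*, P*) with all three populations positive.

N* ≈ 478, H* ≈ 19.8, P* ≈ 22.3

From dP/dt = 0: 0.0163H* = 0.323, so H* = 19.8.
From dN/dt = 0: 1.27(1 - N*/571) = 0.0104·19.8, giving N* = 571·(1 - 0.162) = 478.
From dH/dt = 0: 0.00295·478 - 0.307 = 0.0495P*, so P* = 1.1/0.0495 = 22.3.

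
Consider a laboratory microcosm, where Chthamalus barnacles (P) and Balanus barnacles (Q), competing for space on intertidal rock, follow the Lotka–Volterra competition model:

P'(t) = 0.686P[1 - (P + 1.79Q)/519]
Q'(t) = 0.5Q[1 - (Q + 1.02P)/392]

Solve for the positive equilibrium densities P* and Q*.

P* ≈ 221, Q* ≈ 166

Setting both brackets to zero gives the nullclines P + 1.79Q = 519 and 1.02P + Q = 392.
Substituting Q = 392 - 1.02P into the first: P(1 - 1.79·1.02) = 519 - 1.79·392.
So P* = -183/-0.826 = 221, and then Q* = 392 - 1.02·221 = 166.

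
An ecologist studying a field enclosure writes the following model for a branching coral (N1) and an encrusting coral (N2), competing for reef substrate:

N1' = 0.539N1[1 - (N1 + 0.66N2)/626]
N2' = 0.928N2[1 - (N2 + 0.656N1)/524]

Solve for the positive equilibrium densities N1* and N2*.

Setting both brackets to zero gives the nullclines N1 + 0.66N2 = 626 and 0.656N1 + N2 = 524.
Substituting N2 = 524 - 0.656N1 into the first: N1(1 - 0.66·0.656) = 626 - 0.66·524.
So N1* = 280/0.567 = 494, and then N2* = 524 - 0.656·494 = 200.

N1* ≈ 494, N2* ≈ 200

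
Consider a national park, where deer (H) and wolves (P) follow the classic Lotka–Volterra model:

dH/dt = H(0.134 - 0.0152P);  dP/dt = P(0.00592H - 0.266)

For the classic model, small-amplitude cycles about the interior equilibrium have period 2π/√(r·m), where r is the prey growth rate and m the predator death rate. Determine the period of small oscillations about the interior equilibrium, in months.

Here r = 0.134 and m = 0.266, so r·m = 0.0356.
ω = √0.0356 = 0.189 per month, hence T = 2π/ω ≈ 33.3 months.

T ≈ 33.3 months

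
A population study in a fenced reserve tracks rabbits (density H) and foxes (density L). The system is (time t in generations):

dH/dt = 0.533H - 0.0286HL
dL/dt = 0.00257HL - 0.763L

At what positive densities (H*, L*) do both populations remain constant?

H* ≈ 297, L* ≈ 18.6

Set dL/dt = 0 with L > 0: 0.00257H - 0.763 = 0, so H* = 0.763/0.00257 = 297.
Set dH/dt = 0 with H > 0: 0.533 - 0.0286L = 0, so L* = 0.533/0.0286 = 18.6.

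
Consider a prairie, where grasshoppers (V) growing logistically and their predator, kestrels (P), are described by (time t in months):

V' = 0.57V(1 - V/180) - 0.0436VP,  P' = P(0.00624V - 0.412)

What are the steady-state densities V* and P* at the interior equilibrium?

From dP/dt = 0 with P > 0: 0.00624V* = 0.412, so V* = 66.
Substitute into dV/dt = 0: 0.57(1 - 66/180) = 0.0436P*.
The bracket is 0.633, giving P* = 0.361/0.0436 = 8.28.

V* ≈ 66, P* ≈ 8.28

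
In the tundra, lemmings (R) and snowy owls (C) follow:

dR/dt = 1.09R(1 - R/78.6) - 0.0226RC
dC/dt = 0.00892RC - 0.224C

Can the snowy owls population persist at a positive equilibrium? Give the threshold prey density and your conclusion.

The predator equation gives dC/dt > 0 only when R > 0.224/0.00892 = 25.1.
Without the predator, R → K = 78.6. Since 78.6 > 25.1, the predator can invade and persist.

Threshold R = 25.1; K > 25.1, so yes, the predator persists.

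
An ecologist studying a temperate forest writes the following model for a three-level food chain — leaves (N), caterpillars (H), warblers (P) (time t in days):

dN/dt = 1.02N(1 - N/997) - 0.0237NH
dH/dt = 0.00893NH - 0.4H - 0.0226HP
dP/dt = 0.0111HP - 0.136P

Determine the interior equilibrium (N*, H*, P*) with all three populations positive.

From dP/dt = 0: 0.0111H* = 0.136, so H* = 12.3.
From dN/dt = 0: 1.02(1 - N*/997) = 0.0237·12.3, giving N* = 997·(1 - 0.285) = 713.
From dH/dt = 0: 0.00893·713 - 0.4 = 0.0226P*, so P* = 5.97/0.0226 = 264.

N* ≈ 713, H* ≈ 12.3, P* ≈ 264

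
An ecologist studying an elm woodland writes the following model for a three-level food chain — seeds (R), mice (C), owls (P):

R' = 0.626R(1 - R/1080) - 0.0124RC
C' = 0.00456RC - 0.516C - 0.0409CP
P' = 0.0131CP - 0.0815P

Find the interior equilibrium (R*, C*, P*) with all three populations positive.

R* ≈ 947, C* ≈ 6.22, P* ≈ 93

From dP/dt = 0: 0.0131C* = 0.0815, so C* = 6.22.
From dR/dt = 0: 0.626(1 - R*/1080) = 0.0124·6.22, giving R* = 1080·(1 - 0.123) = 947.
From dC/dt = 0: 0.00456·947 - 0.516 = 0.0409P*, so P* = 3.8/0.0409 = 93.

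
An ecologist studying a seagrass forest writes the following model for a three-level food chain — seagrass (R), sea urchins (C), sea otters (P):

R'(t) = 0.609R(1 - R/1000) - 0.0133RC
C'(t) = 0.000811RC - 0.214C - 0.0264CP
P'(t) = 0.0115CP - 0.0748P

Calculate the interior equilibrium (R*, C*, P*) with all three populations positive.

R* ≈ 858, C* ≈ 6.5, P* ≈ 18.2

From dP/dt = 0: 0.0115C* = 0.0748, so C* = 6.5.
From dR/dt = 0: 0.609(1 - R*/1000) = 0.0133·6.5, giving R* = 1000·(1 - 0.142) = 858.
From dC/dt = 0: 0.000811·858 - 0.214 = 0.0264P*, so P* = 0.482/0.0264 = 18.2.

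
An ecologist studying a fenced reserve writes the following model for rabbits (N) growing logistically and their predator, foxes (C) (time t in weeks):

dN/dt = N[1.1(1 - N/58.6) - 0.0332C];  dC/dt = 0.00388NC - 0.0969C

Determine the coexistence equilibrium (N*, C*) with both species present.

N* ≈ 25, C* ≈ 19

From dC/dt = 0 with C > 0: 0.00388N* = 0.0969, so N* = 25.
Substitute into dN/dt = 0: 1.1(1 - 25/58.6) = 0.0332C*.
The bracket is 0.574, giving C* = 0.631/0.0332 = 19.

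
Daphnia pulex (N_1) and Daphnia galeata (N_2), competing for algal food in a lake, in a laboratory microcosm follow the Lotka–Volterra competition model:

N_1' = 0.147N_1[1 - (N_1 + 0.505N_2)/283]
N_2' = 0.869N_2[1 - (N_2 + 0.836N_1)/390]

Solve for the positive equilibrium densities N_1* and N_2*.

Setting both brackets to zero gives the nullclines N_1 + 0.505N_2 = 283 and 0.836N_1 + N_2 = 390.
Substituting N_2 = 390 - 0.836N_1 into the first: N_1(1 - 0.505·0.836) = 283 - 0.505·390.
So N_1* = 86.1/0.578 = 149, and then N_2* = 390 - 0.836·149 = 266.

N_1* ≈ 149, N_2* ≈ 266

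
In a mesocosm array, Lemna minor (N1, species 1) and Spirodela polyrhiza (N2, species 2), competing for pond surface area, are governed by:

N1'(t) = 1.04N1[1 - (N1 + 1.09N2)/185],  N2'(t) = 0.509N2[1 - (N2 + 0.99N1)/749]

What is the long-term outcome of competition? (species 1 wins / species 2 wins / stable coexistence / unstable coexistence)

species 2 excludes species 1

Compare the nullcline intercepts: K1/α12 = 185/1.09 = 170 < K2 = 749; K2/α21 = 749/0.99 = 757 > K1 = 185.
Since the inequalities point opposite ways, species 2 can invade but species 1 cannot.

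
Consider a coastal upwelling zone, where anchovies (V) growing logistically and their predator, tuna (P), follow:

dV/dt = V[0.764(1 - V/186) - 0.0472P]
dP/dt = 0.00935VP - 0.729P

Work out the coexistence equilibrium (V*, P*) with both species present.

V* ≈ 78, P* ≈ 9.4

From dP/dt = 0 with P > 0: 0.00935V* = 0.729, so V* = 78.
Substitute into dV/dt = 0: 0.764(1 - 78/186) = 0.0472P*.
The bracket is 0.581, giving P* = 0.444/0.0472 = 9.4.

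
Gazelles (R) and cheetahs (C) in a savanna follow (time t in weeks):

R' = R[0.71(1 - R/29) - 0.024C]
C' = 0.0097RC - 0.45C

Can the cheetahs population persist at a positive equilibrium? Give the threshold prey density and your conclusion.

Threshold R = 46.4; K < 46.4, so no, the predator goes extinct.

The predator equation gives dC/dt > 0 only when R > 0.45/0.0097 = 46.4.
Without the predator, R → K = 29. Since 29 < 46.4, the predator cannot invade.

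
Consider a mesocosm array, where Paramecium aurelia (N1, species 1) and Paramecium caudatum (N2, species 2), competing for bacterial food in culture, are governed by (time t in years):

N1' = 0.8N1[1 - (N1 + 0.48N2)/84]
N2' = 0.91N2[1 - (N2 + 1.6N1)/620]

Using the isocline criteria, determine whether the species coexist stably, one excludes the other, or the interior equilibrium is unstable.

species 2 excludes species 1

Compare the nullcline intercepts: K1/α12 = 84/0.48 = 175 < K2 = 620; K2/α21 = 620/1.6 = 388 > K1 = 84.
Since the inequalities point opposite ways, species 2 can invade but species 1 cannot.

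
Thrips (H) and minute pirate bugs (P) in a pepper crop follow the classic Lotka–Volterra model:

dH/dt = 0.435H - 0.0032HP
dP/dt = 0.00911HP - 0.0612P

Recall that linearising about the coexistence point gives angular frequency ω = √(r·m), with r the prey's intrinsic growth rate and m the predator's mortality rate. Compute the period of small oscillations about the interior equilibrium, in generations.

Here r = 0.435 and m = 0.0612, so r·m = 0.0266.
ω = √0.0266 = 0.163 per generation, hence T = 2π/ω ≈ 38.5 generations.

T ≈ 38.5 generations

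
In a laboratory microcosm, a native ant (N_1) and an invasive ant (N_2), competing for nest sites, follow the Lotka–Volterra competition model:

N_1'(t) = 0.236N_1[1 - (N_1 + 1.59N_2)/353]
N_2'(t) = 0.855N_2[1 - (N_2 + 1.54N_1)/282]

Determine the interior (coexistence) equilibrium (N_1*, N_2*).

Setting both brackets to zero gives the nullclines N_1 + 1.59N_2 = 353 and 1.54N_1 + N_2 = 282.
Substituting N_2 = 282 - 1.54N_1 into the first: N_1(1 - 1.59·1.54) = 353 - 1.59·282.
So N_1* = -95.4/-1.45 = 65.8, and then N_2* = 282 - 1.54·65.8 = 181.

N_1* ≈ 65.8, N_2* ≈ 181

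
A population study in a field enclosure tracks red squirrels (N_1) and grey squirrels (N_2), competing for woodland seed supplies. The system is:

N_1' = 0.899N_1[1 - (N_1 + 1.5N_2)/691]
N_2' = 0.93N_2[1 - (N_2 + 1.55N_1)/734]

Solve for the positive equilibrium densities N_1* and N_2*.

Setting both brackets to zero gives the nullclines N_1 + 1.5N_2 = 691 and 1.55N_1 + N_2 = 734.
Substituting N_2 = 734 - 1.55N_1 into the first: N_1(1 - 1.5·1.55) = 691 - 1.5·734.
So N_1* = -410/-1.33 = 309, and then N_2* = 734 - 1.55·309 = 254.

N_1* ≈ 309, N_2* ≈ 254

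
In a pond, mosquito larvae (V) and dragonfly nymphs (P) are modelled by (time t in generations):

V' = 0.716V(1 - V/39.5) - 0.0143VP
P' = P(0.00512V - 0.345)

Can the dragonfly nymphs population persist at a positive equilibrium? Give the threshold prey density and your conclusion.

Threshold V = 67.4; K < 67.4, so no, the predator goes extinct.

The predator equation gives dP/dt > 0 only when V > 0.345/0.00512 = 67.4.
Without the predator, V → K = 39.5. Since 39.5 < 67.4, the predator cannot invade.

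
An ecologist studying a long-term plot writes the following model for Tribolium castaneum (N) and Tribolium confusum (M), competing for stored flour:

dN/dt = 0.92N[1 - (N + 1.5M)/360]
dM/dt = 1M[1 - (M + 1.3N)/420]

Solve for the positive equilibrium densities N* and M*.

N* ≈ 284, M* ≈ 50.5

Setting both brackets to zero gives the nullclines N + 1.5M = 360 and 1.3N + M = 420.
Substituting M = 420 - 1.3N into the first: N(1 - 1.5·1.3) = 360 - 1.5·420.
So N* = -270/-0.95 = 284, and then M* = 420 - 1.3·284 = 50.5.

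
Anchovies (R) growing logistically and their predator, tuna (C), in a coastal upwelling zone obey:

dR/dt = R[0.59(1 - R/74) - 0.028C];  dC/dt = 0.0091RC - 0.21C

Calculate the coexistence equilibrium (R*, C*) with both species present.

R* ≈ 23.1, C* ≈ 14.5

From dC/dt = 0 with C > 0: 0.0091R* = 0.21, so R* = 23.1.
Substitute into dR/dt = 0: 0.59(1 - 23.1/74) = 0.028C*.
The bracket is 0.688, giving C* = 0.406/0.028 = 14.5.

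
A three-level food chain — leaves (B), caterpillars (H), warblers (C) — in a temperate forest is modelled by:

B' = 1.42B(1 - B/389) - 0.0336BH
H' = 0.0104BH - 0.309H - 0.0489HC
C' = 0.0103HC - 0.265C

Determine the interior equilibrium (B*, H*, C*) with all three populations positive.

B* ≈ 152, H* ≈ 25.7, C* ≈ 26

From dC/dt = 0: 0.0103H* = 0.265, so H* = 25.7.
From dB/dt = 0: 1.42(1 - B*/389) = 0.0336·25.7, giving B* = 389·(1 - 0.609) = 152.
From dH/dt = 0: 0.0104·152 - 0.309 = 0.0489C*, so C* = 1.27/0.0489 = 26.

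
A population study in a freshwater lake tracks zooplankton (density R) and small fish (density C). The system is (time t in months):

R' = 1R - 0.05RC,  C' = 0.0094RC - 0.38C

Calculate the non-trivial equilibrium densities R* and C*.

R* ≈ 40.4, C* ≈ 20

Set dC/dt = 0 with C > 0: 0.0094R - 0.38 = 0, so R* = 0.38/0.0094 = 40.4.
Set dR/dt = 0 with R > 0: 1 - 0.05C = 0, so C* = 1/0.05 = 20.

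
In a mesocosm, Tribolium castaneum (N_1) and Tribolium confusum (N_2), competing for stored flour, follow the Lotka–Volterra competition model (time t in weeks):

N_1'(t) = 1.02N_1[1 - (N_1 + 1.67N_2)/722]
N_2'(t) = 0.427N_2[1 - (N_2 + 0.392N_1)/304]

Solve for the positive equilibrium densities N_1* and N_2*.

Setting both brackets to zero gives the nullclines N_1 + 1.67N_2 = 722 and 0.392N_1 + N_2 = 304.
Substituting N_2 = 304 - 0.392N_1 into the first: N_1(1 - 1.67·0.392) = 722 - 1.67·304.
So N_1* = 214/0.345 = 621, and then N_2* = 304 - 0.392·621 = 60.7.

N_1* ≈ 621, N_2* ≈ 60.7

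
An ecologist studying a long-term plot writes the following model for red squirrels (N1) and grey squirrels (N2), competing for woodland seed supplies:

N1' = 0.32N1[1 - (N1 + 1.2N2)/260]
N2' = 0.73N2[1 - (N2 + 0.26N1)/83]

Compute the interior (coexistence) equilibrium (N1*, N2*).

Setting both brackets to zero gives the nullclines N1 + 1.2N2 = 260 and 0.26N1 + N2 = 83.
Substituting N2 = 83 - 0.26N1 into the first: N1(1 - 1.2·0.26) = 260 - 1.2·83.
So N1* = 160/0.688 = 233, and then N2* = 83 - 0.26·233 = 22.4.

N1* ≈ 233, N2* ≈ 22.4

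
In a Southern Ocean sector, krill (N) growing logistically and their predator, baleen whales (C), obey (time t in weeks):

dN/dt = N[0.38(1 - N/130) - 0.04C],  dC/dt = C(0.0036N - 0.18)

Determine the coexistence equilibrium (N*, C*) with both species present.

N* ≈ 50, C* ≈ 5.85

From dC/dt = 0 with C > 0: 0.0036N* = 0.18, so N* = 50.
Substitute into dN/dt = 0: 0.38(1 - 50/130) = 0.04C*.
The bracket is 0.615, giving C* = 0.234/0.04 = 5.85.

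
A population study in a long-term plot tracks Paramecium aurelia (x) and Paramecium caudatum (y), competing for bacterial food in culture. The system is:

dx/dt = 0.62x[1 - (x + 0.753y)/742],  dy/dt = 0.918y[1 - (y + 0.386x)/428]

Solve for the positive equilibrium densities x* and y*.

x* ≈ 592, y* ≈ 200

Setting both brackets to zero gives the nullclines x + 0.753y = 742 and 0.386x + y = 428.
Substituting y = 428 - 0.386x into the first: x(1 - 0.753·0.386) = 742 - 0.753·428.
So x* = 420/0.709 = 592, and then y* = 428 - 0.386·592 = 200.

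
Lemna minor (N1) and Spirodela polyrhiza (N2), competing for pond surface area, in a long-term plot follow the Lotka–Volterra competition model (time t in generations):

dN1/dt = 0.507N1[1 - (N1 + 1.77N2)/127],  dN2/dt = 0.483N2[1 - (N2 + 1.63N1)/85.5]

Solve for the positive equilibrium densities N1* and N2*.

N1* ≈ 12.9, N2* ≈ 64.5

Setting both brackets to zero gives the nullclines N1 + 1.77N2 = 127 and 1.63N1 + N2 = 85.5.
Substituting N2 = 85.5 - 1.63N1 into the first: N1(1 - 1.77·1.63) = 127 - 1.77·85.5.
So N1* = -24.3/-1.89 = 12.9, and then N2* = 85.5 - 1.63·12.9 = 64.5.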